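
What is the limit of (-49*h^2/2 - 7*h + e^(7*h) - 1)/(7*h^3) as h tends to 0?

Direct substitution gives 0/0.
Apply L'Hôpital: lim (-49*h + 7*e^(7*h) - 7)/(21*h^2), still 0/0.
Apply L'Hôpital: lim (49*e^(7*h) - 49)/(42*h), still 0/0.
After 3 applications of L'Hôpital's rule the quotient is (343*e^(7*h))/(42); substituting h = 0 gives 49/6.

49/6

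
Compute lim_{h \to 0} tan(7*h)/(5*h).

Substitution gives 0/0.
Since tan(u)/u → 1 as u → 0, tan(7h)/(7h) → 1 and the limit is 7/5.

7/5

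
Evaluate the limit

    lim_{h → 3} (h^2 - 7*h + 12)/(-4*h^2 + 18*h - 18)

1/6

Since h = 3 makes numerator and denominator zero, (h - 3) divides both.
Cancelling it gives (h - 4)/(6 - 4*h); now plug in h = 3 to get 1/6.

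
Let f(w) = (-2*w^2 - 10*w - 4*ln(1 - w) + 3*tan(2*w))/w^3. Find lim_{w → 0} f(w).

28/3

Substitution gives 0/0 (the numerator vanishes to order 3).
Expand each term to order w^3: the coefficient of w^3 in 3·tan(2w) is 8 and in -4·ln(1 - w) is 4/3.
Lower-order terms cancel with the polynomial part, so the numerator is (28/3)·w^3 + o(w^3), and the limit is (28/3)/(1) = 28/3.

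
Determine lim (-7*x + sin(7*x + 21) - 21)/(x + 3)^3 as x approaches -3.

Direct substitution gives 0/0.
Apply L'Hôpital: lim (7*cos(7*x + 21) - 7)/(3*(x + 3)^2), still 0/0.
Apply L'Hôpital: lim (-49*sin(7*x + 21))/(6*x + 18), still 0/0.
After 3 applications of L'Hôpital's rule the quotient is (-343*cos(7*x + 21))/(6); substituting x = -3 gives -343/6.

-343/6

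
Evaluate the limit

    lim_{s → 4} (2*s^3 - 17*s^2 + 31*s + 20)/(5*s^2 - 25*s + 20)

-3/5

At s = 4 both the top and bottom vanish — a removable singularity. Factoring out (s - 4) from each leaves (2*s^2 - 9*s - 5)/(5*s - 5), which at s = 4 equals -3/5.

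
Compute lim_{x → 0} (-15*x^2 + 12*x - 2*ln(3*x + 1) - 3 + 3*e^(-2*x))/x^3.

-22

Substitution gives 0/0 (the numerator vanishes to order 3).
Expand each term to order x^3: the coefficient of x^3 in -2·ln(1 + 3x) is -18 and in 3·e^(-2x) is -4.
Lower-order terms cancel with the polynomial part, so the numerator is (-22)·x^3 + o(x^3), and the limit is (-22)/(1) = -22.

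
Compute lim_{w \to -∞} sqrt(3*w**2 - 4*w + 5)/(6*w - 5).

For large |w|, √(3*w^2 - 4*w + 5) ≈ √3·|w| and the denominator ≈ 6w.
Since w → −∞, |w| = −w, giving −√3/(6) = -√(3)/6.

-√(3)/6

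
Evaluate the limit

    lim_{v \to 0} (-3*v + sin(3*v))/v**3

-9/2

Direct substitution gives 0/0.
Apply L'Hôpital: lim (3*cos(3*v) - 3)/(3*v^2), still 0/0.
Apply L'Hôpital: lim (-9*sin(3*v))/(6*v), still 0/0.
After 3 applications of L'Hôpital's rule the quotient is (-27*cos(3*v))/(6); substituting v = 0 gives -9/2.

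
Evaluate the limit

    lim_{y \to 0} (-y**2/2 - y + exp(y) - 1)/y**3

1/6

Direct substitution gives 0/0.
Apply L'Hôpital: lim (-y + e^(y) - 1)/(3*y^2), still 0/0.
Apply L'Hôpital: lim (e^(y) - 1)/(6*y), still 0/0.
After 3 applications of L'Hôpital's rule the quotient is (e^(y))/(6); substituting y = 0 gives 1/6.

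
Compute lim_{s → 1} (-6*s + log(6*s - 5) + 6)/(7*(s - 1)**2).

-18/7

Direct substitution gives 0/0.
Apply L'Hôpital: lim (-6 + 6/(6*s - 5))/(14*s - 14), still 0/0.
After 2 applications of L'Hôpital's rule the quotient is (-36/(6*s - 5)^2)/(14); substituting s = 1 gives -18/7.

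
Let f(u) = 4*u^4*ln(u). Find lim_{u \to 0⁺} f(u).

0

This is a 0·(−∞) form. Rewrite as 4·ln(u) / u^(−4) and apply L'Hôpital:
the derivative quotient is 4·(1/u) / (−4·u^(−5)) = (-4/4)·u^4 → 0.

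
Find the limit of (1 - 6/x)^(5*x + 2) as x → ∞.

The base → 1 and the exponent → ∞: a 1^∞ form.
Take logarithms: (5x + 2)·ln(1 - 6/x). Since ln(1+u) ~ u for small u, this behaves like (5x)·(-6/x) → -30.
So the limit is e^(-30).

e^(-30)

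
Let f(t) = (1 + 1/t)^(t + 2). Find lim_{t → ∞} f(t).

e

Write it as [(1 + 1/t)^t]^(1) · (1 + 1/t)^(2). The bracketed term tends to e^(1) and the second factor to 1, so the limit is e^(1).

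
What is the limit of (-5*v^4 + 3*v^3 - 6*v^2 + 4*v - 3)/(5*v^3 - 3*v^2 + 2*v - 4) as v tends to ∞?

The numerator has higher degree (4 > 3); the quotient behaves like (-5/(5))·v^1 for large |v|.
As v → +∞ this diverges to -∞.

-∞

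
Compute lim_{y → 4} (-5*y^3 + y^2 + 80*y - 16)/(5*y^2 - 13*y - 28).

-152/27

Direct substitution gives 0/0, so factor. Both numerator and denominator have (y - 4) as a factor.
After cancelling, the expression reduces to (-5*y^2 - 19*y + 4)/(5*y + 7).
Substituting y = 4 gives -152/27.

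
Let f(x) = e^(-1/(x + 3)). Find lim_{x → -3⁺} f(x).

0

As x → -3⁺, -1/(x + 3) → −∞, so e^(-1/(x + 3)) → 0.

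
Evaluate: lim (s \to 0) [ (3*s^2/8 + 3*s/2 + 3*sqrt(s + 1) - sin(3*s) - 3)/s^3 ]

Substitution gives 0/0 (the numerator vanishes to order 3).
Expand each term to order s^3: the coefficient of s^3 in 3·√(1 + s) is 3/16 and in −sin(3s) is 9/2.
Lower-order terms cancel with the polynomial part, so the numerator is (75/16)·s^3 + o(s^3), and the limit is (75/16)/(1) = 75/16.

75/16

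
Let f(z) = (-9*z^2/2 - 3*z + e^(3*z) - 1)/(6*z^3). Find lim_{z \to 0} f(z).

3/4

Direct substitution gives 0/0.
Apply L'Hôpital: lim (-9*z + 3*e^(3*z) - 3)/(18*z^2), still 0/0.
Apply L'Hôpital: lim (9*e^(3*z) - 9)/(36*z), still 0/0.
After 3 applications of L'Hôpital's rule the quotient is (27*e^(3*z))/(36); substituting z = 0 gives 3/4.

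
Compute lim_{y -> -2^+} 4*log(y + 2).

-∞

As y → -2⁺, y + 2 → 0⁺ and ln(y + 2) → −∞.
Multiplying by 4 gives -∞.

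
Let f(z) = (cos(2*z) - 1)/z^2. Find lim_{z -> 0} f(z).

-2

Direct substitution gives 0/0.
Apply L'Hôpital: lim (-2*sin(2*z))/(2*z), still 0/0.
After 2 applications of L'Hôpital's rule the quotient is (-4*cos(2*z))/(2); substituting z = 0 gives -2.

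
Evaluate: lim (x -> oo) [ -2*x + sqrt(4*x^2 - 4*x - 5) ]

-1

This has the form ∞ − ∞. Multiply and divide by the conjugate √(4*x^2 - 4*x - 5) + 2x.
That gives (-4x - 5) / (√(4*x^2 - 4*x - 5) + 2x).
Divide numerator and denominator by x: the limit is -4/(2·2) = -1.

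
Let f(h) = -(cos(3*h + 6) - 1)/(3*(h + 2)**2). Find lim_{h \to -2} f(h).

3/2

Direct substitution gives 0/0.
Apply L'Hôpital: lim (-3*sin(3*h + 6))/(-6*h - 12), still 0/0.
After 2 applications of L'Hôpital's rule the quotient is (-9*cos(3*h + 6))/(-6); substituting h = -2 gives 3/2.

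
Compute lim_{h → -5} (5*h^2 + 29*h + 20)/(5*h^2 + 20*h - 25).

7/10

At h = -5 both the top and bottom vanish — a removable singularity. Factoring out (h + 5) from each leaves (5*h + 4)/(5*h - 5), which at h = -5 equals 7/10.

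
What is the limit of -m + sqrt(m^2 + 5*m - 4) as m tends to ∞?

5/2

This has the form ∞ − ∞. Multiply and divide by the conjugate √(m^2 + 5*m - 4) + m.
That gives (5m - 4) / (√(m^2 + 5*m - 4) + m).
Divide numerator and denominator by m: the limit is 5/(2·1) = 5/2.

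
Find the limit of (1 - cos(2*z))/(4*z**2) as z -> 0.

Substitution gives 0/0.
Use (1 − cos u)/u² → 1/2 with u = 2z: the limit is 2²/(2·4) = 1/2.

1/2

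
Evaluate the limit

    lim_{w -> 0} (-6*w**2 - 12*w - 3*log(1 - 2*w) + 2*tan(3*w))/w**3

26

Substitution gives 0/0 (the numerator vanishes to order 3).
Expand each term to order w^3: the coefficient of w^3 in 2·tan(3w) is 18 and in -3·ln(1 - 2w) is 8.
Lower-order terms cancel with the polynomial part, so the numerator is (26)·w^3 + o(w^3), and the limit is (26)/(1) = 26.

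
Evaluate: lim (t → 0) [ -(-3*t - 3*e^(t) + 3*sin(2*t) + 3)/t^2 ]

3/2

Substitution gives 0/0; apply L'Hôpital's rule 2 times.
After differentiating numerator and denominator 2 times the quotient is (-3*e^(t) - 12*sin(2*t))/(-2); at t = 0 this is 3/2.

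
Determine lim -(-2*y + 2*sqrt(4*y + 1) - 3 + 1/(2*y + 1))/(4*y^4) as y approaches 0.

Substitution gives 0/0; apply L'Hôpital's rule 4 times.
After differentiating numerator and denominator 4 times the quotient is (-480/(4*y + 1)^(7/2) + 384/(2*y + 1)^5)/(-96); at y = 0 this is 1.

1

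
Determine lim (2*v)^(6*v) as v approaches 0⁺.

Base → 0⁺ and exponent → 0⁺: a 0^0 form.
Take logs: 6v·ln(2v). This is 0·(−∞); rewriting as ln(2v)/(1/(6v)) and applying L'Hôpital gives 0.
Hence the limit is e^0 = 1.

1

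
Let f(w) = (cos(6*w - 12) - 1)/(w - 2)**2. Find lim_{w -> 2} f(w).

-18

Direct substitution gives 0/0.
Apply L'Hôpital: lim (-6*sin(6*w - 12))/(2*w - 4), still 0/0.
After 2 applications of L'Hôpital's rule the quotient is (-36*cos(6*w - 12))/(2); substituting w = 2 gives -18.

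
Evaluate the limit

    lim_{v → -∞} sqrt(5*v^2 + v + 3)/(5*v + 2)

-√(5)/5

For large |v|, √(5*v^2 + v + 3) ≈ √5·|v| and the denominator ≈ 5v.
Since v → −∞, |v| = −v, giving −√5/(5) = -√(5)/5.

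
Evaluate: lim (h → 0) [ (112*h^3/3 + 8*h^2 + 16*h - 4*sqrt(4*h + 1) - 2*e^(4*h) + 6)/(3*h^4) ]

Substitution gives 0/0 (the numerator vanishes to order 4).
Expand each term to order h^4: the coefficient of h^4 in -2·e^(4h) is -64/3 and in -4·√(1 + 4h) is 40.
Lower-order terms cancel with the polynomial part, so the numerator is (56/3)·h^4 + o(h^4), and the limit is (56/3)/(3) = 56/9.

56/9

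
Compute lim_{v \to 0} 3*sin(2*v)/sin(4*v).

Substitution gives 0/0.
Divide numerator and denominator by v: sin(2v)/v → 2 and sin(4v)/v → 4, so the limit is 3·2/4 = 3/2.

3/2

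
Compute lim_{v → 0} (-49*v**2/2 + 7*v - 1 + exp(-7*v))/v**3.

-343/6

Direct substitution gives 0/0.
Apply L'Hôpital: lim (-49*v + 7 - 7*e^(-7*v))/(3*v^2), still 0/0.
Apply L'Hôpital: lim (-49 + 49*e^(-7*v))/(6*v), still 0/0.
After 3 applications of L'Hôpital's rule the quotient is (-343*e^(-7*v))/(6); substituting v = 0 gives -343/6.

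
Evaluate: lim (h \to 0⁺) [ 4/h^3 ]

∞

As h → 0⁺, (h) → 0⁺, so (h)^3 → 0⁺ and 4/(h)^3 → ∞.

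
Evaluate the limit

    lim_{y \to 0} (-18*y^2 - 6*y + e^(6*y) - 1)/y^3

Direct substitution gives 0/0.
Apply L'Hôpital: lim (-36*y + 6*e^(6*y) - 6)/(3*y^2), still 0/0.
Apply L'Hôpital: lim (36*e^(6*y) - 36)/(6*y), still 0/0.
After 3 applications of L'Hôpital's rule the quotient is (216*e^(6*y))/(6); substituting y = 0 gives 36.

36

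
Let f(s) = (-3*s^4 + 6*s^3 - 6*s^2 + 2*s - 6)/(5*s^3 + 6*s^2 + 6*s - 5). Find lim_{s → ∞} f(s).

The numerator has higher degree (4 > 3); the quotient behaves like (-3/(5))·s^1 for large |s|.
As s → +∞ this diverges to -∞.

-∞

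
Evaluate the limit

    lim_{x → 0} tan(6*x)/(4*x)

Substitution gives 0/0.
Since tan(u)/u → 1 as u → 0, tan(6x)/(6x) → 1 and the limit is 6/4 = 3/2.

3/2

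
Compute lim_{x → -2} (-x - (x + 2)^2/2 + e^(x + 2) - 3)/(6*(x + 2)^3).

1/36

Direct substitution gives 0/0.
Apply L'Hôpital: lim (-x + e^(x + 2) - 3)/(18*(x + 2)^2), still 0/0.
Apply L'Hôpital: lim (e^(x + 2) - 1)/(36*x + 72), still 0/0.
After 3 applications of L'Hôpital's rule the quotient is (e^(x + 2))/(36); substituting x = -2 gives 1/36.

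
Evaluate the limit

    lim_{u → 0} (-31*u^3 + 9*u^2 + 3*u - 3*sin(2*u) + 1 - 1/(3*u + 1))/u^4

Substitution gives 0/0 (the numerator vanishes to order 4).
Expand each term to order u^4: the coefficient of u^4 in −1/(1 + 3u) is -81 and in -3·sin(2u) is 0.
Lower-order terms cancel with the polynomial part, so the numerator is (-81)·u^4 + o(u^4), and the limit is (-81)/(1) = -81.

-81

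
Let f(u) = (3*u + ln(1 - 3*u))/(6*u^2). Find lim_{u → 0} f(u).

-3/4

Direct substitution gives 0/0.
Apply L'Hôpital: lim (3 - 3/(1 - 3*u))/(12*u), still 0/0.
After 2 applications of L'Hôpital's rule the quotient is (-9/(1 - 3*u)^2)/(12); substituting u = 0 gives -3/4.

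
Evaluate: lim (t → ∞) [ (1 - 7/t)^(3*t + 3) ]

e^(-21)

Let L be the limit and take ln: ln L = lim (3t + 3)·ln(1 - 7/t) = lim (3t + 3)·(-7/t + O(1/t²)) = -21.
Hence L = e^(-21).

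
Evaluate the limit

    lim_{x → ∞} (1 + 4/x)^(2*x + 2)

The base → 1 and the exponent → ∞: a 1^∞ form.
Take logarithms: (2x + 2)·ln(1 + 4/x). Since ln(1+u) ~ u for small u, this behaves like (2x)·(4/x) → 8.
So the limit is e^(8).

e^(8)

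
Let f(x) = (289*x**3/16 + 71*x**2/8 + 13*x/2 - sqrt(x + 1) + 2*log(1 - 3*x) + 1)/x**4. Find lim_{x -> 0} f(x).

Substitution gives 0/0; apply L'Hôpital's rule 4 times.
After differentiating numerator and denominator 4 times the quotient is (-972/(3*x - 1)^4 + 15/(16*(x + 1)^(7/2)))/(24); at x = 0 this is -5179/128.

-5179/128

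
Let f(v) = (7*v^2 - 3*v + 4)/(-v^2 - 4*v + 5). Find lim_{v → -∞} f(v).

Numerator and denominator both have degree 2.
Dividing every term by v^2, all lower-order terms vanish and the limit is the ratio of leading coefficients, 7/(-1) = -7.

-7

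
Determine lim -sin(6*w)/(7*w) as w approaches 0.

Substitution gives 0/0.
Write it as (6/(-7))·sin(6w)/(6w); since sin(u)/u → 1, the limit is -6/7.

-6/7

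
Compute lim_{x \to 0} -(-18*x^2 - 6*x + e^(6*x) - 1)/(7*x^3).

-36/7

Direct substitution gives 0/0.
Apply L'Hôpital: lim (-36*x + 6*e^(6*x) - 6)/(-21*x^2), still 0/0.
Apply L'Hôpital: lim (36*e^(6*x) - 36)/(-42*x), still 0/0.
After 3 applications of L'Hôpital's rule the quotient is (216*e^(6*x))/(-42); substituting x = 0 gives -36/7.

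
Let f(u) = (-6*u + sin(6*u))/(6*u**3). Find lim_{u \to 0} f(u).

-6

Direct substitution gives 0/0.
Apply L'Hôpital: lim (6*cos(6*u) - 6)/(18*u^2), still 0/0.
Apply L'Hôpital: lim (-36*sin(6*u))/(36*u), still 0/0.
After 3 applications of L'Hôpital's rule the quotient is (-216*cos(6*u))/(36); substituting u = 0 gives -6.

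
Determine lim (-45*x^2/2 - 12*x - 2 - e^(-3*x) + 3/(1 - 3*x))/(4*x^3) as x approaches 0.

171/8

Substitution gives 0/0; apply L'Hôpital's rule 3 times.
After differentiating numerator and denominator 3 times the quotient is (27*e^(-3*x) + 486/(3*x - 1)^4)/(24); at x = 0 this is 171/8.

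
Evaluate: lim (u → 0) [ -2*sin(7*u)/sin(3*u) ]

-14/3

Substitution gives 0/0.
Divide numerator and denominator by u: sin(7u)/u → 7 and sin(3u)/u → 3, so the limit is -2·7/3 = -14/3.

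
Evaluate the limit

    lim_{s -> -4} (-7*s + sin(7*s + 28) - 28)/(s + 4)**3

Direct substitution gives 0/0.
Apply L'Hôpital: lim (7*cos(7*s + 28) - 7)/(3*(s + 4)^2), still 0/0.
Apply L'Hôpital: lim (-49*sin(7*s + 28))/(6*s + 24), still 0/0.
After 3 applications of L'Hôpital's rule the quotient is (-343*cos(7*s + 28))/(6); substituting s = -4 gives -343/6.

-343/6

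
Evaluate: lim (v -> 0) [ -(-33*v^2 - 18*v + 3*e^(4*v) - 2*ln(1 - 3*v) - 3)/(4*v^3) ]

Substitution gives 0/0; apply L'Hôpital's rule 3 times.
After differentiating numerator and denominator 3 times the quotient is (192*e^(4*v) - 108/(3*v - 1)^3)/(-24); at v = 0 this is -25/2.

-25/2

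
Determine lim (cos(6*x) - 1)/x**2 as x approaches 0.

-18

Direct substitution gives 0/0.
Apply L'Hôpital: lim (-6*sin(6*x))/(2*x), still 0/0.
After 2 applications of L'Hôpital's rule the quotient is (-36*cos(6*x))/(2); substituting x = 0 gives -18.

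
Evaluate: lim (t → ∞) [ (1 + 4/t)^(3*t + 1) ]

e^(12)

The base → 1 and the exponent → ∞: a 1^∞ form.
Take logarithms: (3t + 1)·ln(1 + 4/t). Since ln(1+u) ~ u for small u, this behaves like (3t)·(4/t) → 12.
So the limit is e^(12).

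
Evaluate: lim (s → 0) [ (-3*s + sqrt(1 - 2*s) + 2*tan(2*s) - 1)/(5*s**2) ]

-1/10

Substitution gives 0/0; apply L'Hôpital's rule 2 times.
After differentiating numerator and denominator 2 times the quotient is (16*tan(2*s)/cos(2*s)^2 - 1/(1 - 2*s)^(3/2))/(10); at s = 0 this is -1/10.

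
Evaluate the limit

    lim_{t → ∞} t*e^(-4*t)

0

Write as t^1/e^{4t}, an ∞/∞ form.
Exponential growth dominates any polynomial, so repeated L'Hôpital (or the standard result) gives 0.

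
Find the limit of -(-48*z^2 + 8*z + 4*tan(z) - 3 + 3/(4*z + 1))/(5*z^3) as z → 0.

Substitution gives 0/0 (the numerator vanishes to order 3).
Expand each term to order z^3: the coefficient of z^3 in 4·tan(z) is 4/3 and in 3·1/(1 + 4z) is -192.
Lower-order terms cancel with the polynomial part, so the numerator is (-572/3)·z^3 + o(z^3), and the limit is (-572/3)/(-5) = 572/15.

572/15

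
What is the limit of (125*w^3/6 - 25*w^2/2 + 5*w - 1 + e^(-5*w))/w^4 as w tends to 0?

625/24

Direct substitution gives 0/0.
Apply L'Hôpital: lim (125*w^2/2 - 25*w + 5 - 5*e^(-5*w))/(4*w^3), still 0/0.
Apply L'Hôpital: lim (125*w - 25 + 25*e^(-5*w))/(12*w^2), still 0/0.
Apply L'Hôpital: lim (125 - 125*e^(-5*w))/(24*w), still 0/0.
After 4 applications of L'Hôpital's rule the quotient is (625*e^(-5*w))/(24); substituting w = 0 gives 625/24.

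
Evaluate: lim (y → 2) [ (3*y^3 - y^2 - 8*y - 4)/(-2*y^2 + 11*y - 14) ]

Since y = 2 makes numerator and denominator zero, (y - 2) divides both.
Cancelling it gives (3*y^2 + 5*y + 2)/(7 - 2*y); now plug in y = 2 to get 8.

8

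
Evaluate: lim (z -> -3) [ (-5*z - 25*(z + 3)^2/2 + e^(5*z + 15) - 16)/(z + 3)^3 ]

Direct substitution gives 0/0.
Apply L'Hôpital: lim (-25*z + 5*e^(5*z + 15) - 80)/(3*(z + 3)^2), still 0/0.
Apply L'Hôpital: lim (25*e^(5*z + 15) - 25)/(6*z + 18), still 0/0.
After 3 applications of L'Hôpital's rule the quotient is (125*e^(5*z + 15))/(6); substituting z = -3 gives 125/6.

125/6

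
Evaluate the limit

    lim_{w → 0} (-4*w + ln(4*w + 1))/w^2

Direct substitution gives 0/0.
Apply L'Hôpital: lim (-4 + 4/(4*w + 1))/(2*w), still 0/0.
After 2 applications of L'Hôpital's rule the quotient is (-16/(4*w + 1)^2)/(2); substituting w = 0 gives -8.

-8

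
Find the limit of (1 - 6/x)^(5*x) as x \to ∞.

e^(-30)

Write it as [(1 - 6/x)^x]^(5) · (1 - 6/x)^(0). The bracketed term tends to e^(-6) and the second factor to 1, so the limit is e^(-30).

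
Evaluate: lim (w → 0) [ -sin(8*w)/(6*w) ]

-4/3

Substitution gives 0/0.
Write it as (8/(-6))·sin(8w)/(8w); since sin(u)/u → 1, the limit is -4/3.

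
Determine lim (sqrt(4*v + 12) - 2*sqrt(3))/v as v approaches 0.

√(3)/3

Substitution gives 0/0. Multiply numerator and denominator by the conjugate √(12 + 4v) + √12.
The numerator becomes (12 + 4v) − 12 = 4v, so the expression simplifies to 4/(√(12 + 4v) + √12).
Letting v → 0 gives 4/(2√12) = √(3)/3.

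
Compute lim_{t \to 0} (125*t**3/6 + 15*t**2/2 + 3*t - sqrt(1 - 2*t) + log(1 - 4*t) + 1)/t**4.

-507/8

Substitution gives 0/0; apply L'Hôpital's rule 4 times.
After differentiating numerator and denominator 4 times the quotient is (-1536/(4*t - 1)^4 + 15/(1 - 2*t)^(7/2))/(24); at t = 0 this is -507/8.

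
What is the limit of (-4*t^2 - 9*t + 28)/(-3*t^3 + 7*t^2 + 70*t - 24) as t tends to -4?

-23/130

Direct substitution gives 0/0, so factor. Both numerator and denominator have (t + 4) as a factor.
After cancelling, the expression reduces to (7 - 4*t)/(-3*t^2 + 19*t - 6).
Substituting t = -4 gives -23/130.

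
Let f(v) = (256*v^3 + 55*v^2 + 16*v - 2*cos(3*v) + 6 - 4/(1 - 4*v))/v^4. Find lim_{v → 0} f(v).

-4123/4

Substitution gives 0/0; apply L'Hôpital's rule 4 times.
After differentiating numerator and denominator 4 times the quotient is (-162*cos(3*v) + 24576/(4*v - 1)^5)/(24); at v = 0 this is -4123/4.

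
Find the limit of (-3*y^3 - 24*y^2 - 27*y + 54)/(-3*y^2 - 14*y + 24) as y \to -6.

-63/22

At y = -6 both the top and bottom vanish — a removable singularity. Factoring out (y + 6) from each leaves (-3*y^2 - 6*y + 9)/(4 - 3*y), which at y = -6 equals -63/22.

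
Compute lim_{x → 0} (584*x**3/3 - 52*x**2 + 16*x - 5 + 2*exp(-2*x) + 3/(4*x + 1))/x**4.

Substitution gives 0/0; apply L'Hôpital's rule 4 times.
After differentiating numerator and denominator 4 times the quotient is (32*e^(-2*x) + 18432/(4*x + 1)^5)/(24); at x = 0 this is 2308/3.

2308/3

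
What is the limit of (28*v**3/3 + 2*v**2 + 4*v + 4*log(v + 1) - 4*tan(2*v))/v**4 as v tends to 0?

Substitution gives 0/0; apply L'Hôpital's rule 4 times.
After differentiating numerator and denominator 4 times the quotient is (-512*tan(2*v)^3/cos(2*v)^2 - 1024*tan(2*v)/cos(2*v)^4 - 24/(v + 1)^4)/(24); at v = 0 this is -1.

-1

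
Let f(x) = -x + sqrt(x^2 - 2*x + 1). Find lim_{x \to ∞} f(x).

-1

An ∞ − ∞ form. Rationalising with the conjugate, the difference becomes (-2x + 1) / (√(x^2 - 2*x + 1) + x).
For large x the denominator behaves like 2·x, so the quotient tends to -2/2 = -1.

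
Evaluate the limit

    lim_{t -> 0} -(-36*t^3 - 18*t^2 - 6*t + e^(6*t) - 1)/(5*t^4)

Direct substitution gives 0/0.
Apply L'Hôpital: lim (-108*t^2 - 36*t + 6*e^(6*t) - 6)/(-20*t^3), still 0/0.
Apply L'Hôpital: lim (-216*t + 36*e^(6*t) - 36)/(-60*t^2), still 0/0.
Apply L'Hôpital: lim (216*e^(6*t) - 216)/(-120*t), still 0/0.
After 4 applications of L'Hôpital's rule the quotient is (1296*e^(6*t))/(-120); substituting t = 0 gives -54/5.

-54/5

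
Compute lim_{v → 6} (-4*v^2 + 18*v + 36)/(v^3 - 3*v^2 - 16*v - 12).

Direct substitution gives 0/0, so factor. Both numerator and denominator have (v - 6) as a factor.
After cancelling, the expression reduces to (-4*v - 6)/(v^2 + 3*v + 2).
Substituting v = 6 gives -15/28.

-15/28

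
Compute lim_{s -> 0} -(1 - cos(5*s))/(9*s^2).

Substitution gives 0/0.
Use (1 − cos u)/u² → 1/2 with u = 5s: the limit is 5²/(2·(-9)) = -25/18.

-25/18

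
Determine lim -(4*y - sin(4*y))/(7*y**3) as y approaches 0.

-32/21

Direct substitution gives 0/0.
Apply L'Hôpital: lim (4 - 4*cos(4*y))/(-21*y^2), still 0/0.
Apply L'Hôpital: lim (16*sin(4*y))/(-42*y), still 0/0.
After 3 applications of L'Hôpital's rule the quotient is (64*cos(4*y))/(-42); substituting y = 0 gives -32/21.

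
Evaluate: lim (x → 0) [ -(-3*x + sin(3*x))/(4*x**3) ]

9/8

Direct substitution gives 0/0.
Apply L'Hôpital: lim (3*cos(3*x) - 3)/(-12*x^2), still 0/0.
Apply L'Hôpital: lim (-9*sin(3*x))/(-24*x), still 0/0.
After 3 applications of L'Hôpital's rule the quotient is (-27*cos(3*x))/(-24); substituting x = 0 gives 9/8.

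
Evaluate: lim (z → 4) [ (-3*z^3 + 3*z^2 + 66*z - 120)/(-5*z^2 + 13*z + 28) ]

Direct substitution gives 0/0, so factor. Both numerator and denominator have (z - 4) as a factor.
After cancelling, the expression reduces to (-3*z^2 - 9*z + 30)/(-5*z - 7).
Substituting z = 4 gives 2.

2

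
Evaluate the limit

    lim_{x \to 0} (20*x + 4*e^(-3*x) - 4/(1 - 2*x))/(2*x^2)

Substitution gives 0/0 (the numerator vanishes to order 2).
Expand each term to order x^2: the coefficient of x^2 in 4·e^(-3x) is 18 and in -4·1/(1 - 2x) is -16.
Lower-order terms cancel with the polynomial part, so the numerator is (2)·x^2 + o(x^2), and the limit is (2)/(2) = 1.

1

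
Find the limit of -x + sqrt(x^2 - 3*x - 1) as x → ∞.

This has the form ∞ − ∞. Multiply and divide by the conjugate √(x^2 - 3*x - 1) + x.
That gives (-3x - 1) / (√(x^2 - 3*x - 1) + x).
Divide numerator and denominator by x: the limit is -3/(2·1) = -3/2.

-3/2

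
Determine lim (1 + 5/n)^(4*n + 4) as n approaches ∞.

e^(20)

The base → 1 and the exponent → ∞: a 1^∞ form.
Take logarithms: (4n + 4)·ln(1 + 5/n). Since ln(1+u) ~ u for small u, this behaves like (4n)·(5/n) → 20.
So the limit is e^(20).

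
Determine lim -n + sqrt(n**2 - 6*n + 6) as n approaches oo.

An ∞ − ∞ form. Rationalising with the conjugate, the difference becomes (-6n + 6) / (√(n^2 - 6*n + 6) + n).
For large n the denominator behaves like 2·n, so the quotient tends to -6/2 = -3.

-3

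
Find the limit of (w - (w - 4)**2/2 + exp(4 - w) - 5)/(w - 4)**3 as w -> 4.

Direct substitution gives 0/0.
Apply L'Hôpital: lim (-w - e^(4 - w) + 5)/(3*(w - 4)^2), still 0/0.
Apply L'Hôpital: lim (e^(4 - w) - 1)/(6*w - 24), still 0/0.
After 3 applications of L'Hôpital's rule the quotient is (-e^(4 - w))/(6); substituting w = 4 gives -1/6.

-1/6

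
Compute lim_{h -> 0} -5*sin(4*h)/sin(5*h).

-4

Substitution gives 0/0.
Divide numerator and denominator by h: sin(4h)/h → 4 and sin(5h)/h → 5, so the limit is -5·4/5 = -4.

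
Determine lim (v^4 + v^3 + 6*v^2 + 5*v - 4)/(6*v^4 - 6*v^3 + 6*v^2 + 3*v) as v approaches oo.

Numerator and denominator both have degree 4.
Dividing every term by v^4, all lower-order terms vanish and the limit is the ratio of leading coefficients, 1/(6) = 1/6.

1/6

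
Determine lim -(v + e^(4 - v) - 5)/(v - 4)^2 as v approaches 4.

-1/2

Direct substitution gives 0/0.
Apply L'Hôpital: lim (1 - e^(4 - v))/(8 - 2*v), still 0/0.
After 2 applications of L'Hôpital's rule the quotient is (e^(4 - v))/(-2); substituting v = 4 gives -1/2.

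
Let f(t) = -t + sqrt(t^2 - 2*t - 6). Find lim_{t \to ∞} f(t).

-1

An ∞ − ∞ form. Rationalising with the conjugate, the difference becomes (-2t - 6) / (√(t^2 - 2*t - 6) + t).
For large t the denominator behaves like 2·t, so the quotient tends to -2/2 = -1.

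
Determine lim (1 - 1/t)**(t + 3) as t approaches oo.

e^(-1)

Let L be the limit and take ln: ln L = lim (t + 3)·ln(1 - 1/t) = lim (t + 3)·(-1/t + O(1/t²)) = -1.
Hence L = e^(-1).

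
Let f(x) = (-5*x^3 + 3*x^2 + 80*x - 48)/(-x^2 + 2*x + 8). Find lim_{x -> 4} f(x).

68/3

At x = 4 both the top and bottom vanish — a removable singularity. Factoring out (x - 4) from each leaves (-5*x^2 - 17*x + 12)/(-x - 2), which at x = 4 equals 68/3.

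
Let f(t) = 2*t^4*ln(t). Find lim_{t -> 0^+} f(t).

0

This is a 0·(−∞) form. Rewrite as 2·ln(t) / t^(−4) and apply L'Hôpital:
the derivative quotient is 2·(1/t) / (−4·t^(−5)) = (-2/4)·t^4 → 0.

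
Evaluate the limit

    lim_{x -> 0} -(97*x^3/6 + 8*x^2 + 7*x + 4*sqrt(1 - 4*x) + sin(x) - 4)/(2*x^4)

Substitution gives 0/0; apply L'Hôpital's rule 4 times.
After differentiating numerator and denominator 4 times the quotient is (sin(x) - 960/(1 - 4*x)^(7/2))/(-48); at x = 0 this is 20.

20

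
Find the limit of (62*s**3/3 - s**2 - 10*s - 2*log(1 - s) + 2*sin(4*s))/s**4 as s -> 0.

1/2

Substitution gives 0/0; apply L'Hôpital's rule 4 times.
After differentiating numerator and denominator 4 times the quotient is (512*sin(4*s) + 12/(s - 1)^4)/(24); at s = 0 this is 1/2.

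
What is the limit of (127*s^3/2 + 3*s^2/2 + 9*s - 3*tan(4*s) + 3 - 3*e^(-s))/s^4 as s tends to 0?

-1/8

Substitution gives 0/0 (the numerator vanishes to order 4).
Expand each term to order s^4: the coefficient of s^4 in -3·e^(-s) is -1/8 and in -3·tan(4s) is 0.
Lower-order terms cancel with the polynomial part, so the numerator is (-1/8)·s^4 + o(s^4), and the limit is (-1/8)/(1) = -1/8.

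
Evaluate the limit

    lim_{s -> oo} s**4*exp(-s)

Write as s^4/e^{1s}, an ∞/∞ form.
Exponential growth dominates any polynomial, so repeated L'Hôpital (or the standard result) gives 0.

0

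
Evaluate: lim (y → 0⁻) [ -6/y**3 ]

As y → 0⁻, (y) → 0⁻, so (y)^3 → 0⁻ and -6/(y)^3 → ∞.

∞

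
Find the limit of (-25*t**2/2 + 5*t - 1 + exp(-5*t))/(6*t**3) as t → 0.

-125/36

Direct substitution gives 0/0.
Apply L'Hôpital: lim (-25*t + 5 - 5*e^(-5*t))/(18*t^2), still 0/0.
Apply L'Hôpital: lim (-25 + 25*e^(-5*t))/(36*t), still 0/0.
After 3 applications of L'Hôpital's rule the quotient is (-125*e^(-5*t))/(36); substituting t = 0 gives -125/36.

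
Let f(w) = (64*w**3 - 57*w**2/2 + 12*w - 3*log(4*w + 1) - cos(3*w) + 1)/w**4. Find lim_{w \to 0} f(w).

1509/8

Substitution gives 0/0; apply L'Hôpital's rule 4 times.
After differentiating numerator and denominator 4 times the quotient is (-81*cos(3*w) + 4608/(4*w + 1)^4)/(24); at w = 0 this is 1509/8.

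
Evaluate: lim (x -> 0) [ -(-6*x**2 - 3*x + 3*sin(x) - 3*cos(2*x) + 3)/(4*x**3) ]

1/8

Substitution gives 0/0 (the numerator vanishes to order 3).
Expand each term to order x^3: the coefficient of x^3 in 3·sin(x) is -1/2 and in -3·cos(2x) is 0.
Lower-order terms cancel with the polynomial part, so the numerator is (-1/2)·x^3 + o(x^3), and the limit is (-1/2)/(-4) = 1/8.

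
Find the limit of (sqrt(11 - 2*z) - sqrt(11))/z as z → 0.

-√(11)/11

Substitution gives 0/0. Multiply numerator and denominator by the conjugate √(11 - 2z) + √11.
The numerator becomes (11 - 2z) − 11 = -2z, so the expression simplifies to -2/(√(11 - 2z) + √11).
Letting z → 0 gives -2/(2√11) = -√(11)/11.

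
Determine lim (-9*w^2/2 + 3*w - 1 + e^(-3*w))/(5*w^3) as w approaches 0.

-9/10

Direct substitution gives 0/0.
Apply L'Hôpital: lim (-9*w + 3 - 3*e^(-3*w))/(15*w^2), still 0/0.
Apply L'Hôpital: lim (-9 + 9*e^(-3*w))/(30*w), still 0/0.
After 3 applications of L'Hôpital's rule the quotient is (-27*e^(-3*w))/(30); substituting w = 0 gives -9/10.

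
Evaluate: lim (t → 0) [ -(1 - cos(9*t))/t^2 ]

Substitution gives 0/0.
Use (1 − cos u)/u² → 1/2 with u = 9t: the limit is 9²/(2·(-1)) = -81/2.

-81/2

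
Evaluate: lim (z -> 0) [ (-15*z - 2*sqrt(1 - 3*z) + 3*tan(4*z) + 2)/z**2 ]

9/4

Substitution gives 0/0; apply L'Hôpital's rule 2 times.
After differentiating numerator and denominator 2 times the quotient is (96*tan(4*z)/cos(4*z)^2 + 9/(2*(1 - 3*z)^(3/2)))/(2); at z = 0 this is 9/4.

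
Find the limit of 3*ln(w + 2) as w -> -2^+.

-∞

As w → -2⁺, w + 2 → 0⁺ and ln(w + 2) → −∞.
Multiplying by 3 gives -∞.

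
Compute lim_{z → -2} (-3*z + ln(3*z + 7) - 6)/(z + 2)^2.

-9/2

Direct substitution gives 0/0.
Apply L'Hôpital: lim (-3 + 3/(3*z + 7))/(2*z + 4), still 0/0.
After 2 applications of L'Hôpital's rule the quotient is (-9/(3*z + 7)^2)/(2); substituting z = -2 gives -9/2.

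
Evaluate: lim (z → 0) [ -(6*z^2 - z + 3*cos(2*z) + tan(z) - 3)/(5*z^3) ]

-1/15

Substitution gives 0/0 (the numerator vanishes to order 3).
Expand each term to order z^3: the coefficient of z^3 in 3·cos(2z) is 0 and in tan(z) is 1/3.
Lower-order terms cancel with the polynomial part, so the numerator is (1/3)·z^3 + o(z^3), and the limit is (1/3)/(-5) = -1/15.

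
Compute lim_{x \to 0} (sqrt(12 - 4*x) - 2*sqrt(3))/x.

A 0/0 form; rationalise with √(12 - 4x) + √12. This collapses the numerator to -4x, leaving -4/(√(12 - 4x) + √12) → -4/(2√12) = -√(3)/3.

-√(3)/3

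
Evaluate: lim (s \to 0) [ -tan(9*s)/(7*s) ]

-9/7

Substitution gives 0/0.
Since tan(u)/u → 1 as u → 0, tan(9s)/(9s) → 1 and the limit is 9/(-7) = -9/7.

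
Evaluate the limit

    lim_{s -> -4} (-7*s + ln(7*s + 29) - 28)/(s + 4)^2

Direct substitution gives 0/0.
Apply L'Hôpital: lim (-7 + 7/(7*s + 29))/(2*s + 8), still 0/0.
After 2 applications of L'Hôpital's rule the quotient is (-49/(7*s + 29)^2)/(2); substituting s = -4 gives -49/2.

-49/2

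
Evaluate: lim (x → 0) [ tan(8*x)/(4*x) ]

Substitution gives 0/0.
Since tan(u)/u → 1 as u → 0, tan(8x)/(8x) → 1 and the limit is 8/4 = 2.

2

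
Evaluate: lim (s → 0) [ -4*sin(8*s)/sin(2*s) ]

-16

Substitution gives 0/0.
Divide numerator and denominator by s: sin(8s)/s → 8 and sin(2s)/s → 2, so the limit is -4·8/2 = -16.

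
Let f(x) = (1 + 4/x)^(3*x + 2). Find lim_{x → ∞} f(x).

Write it as [(1 + 4/x)^x]^(3) · (1 + 4/x)^(2). The bracketed term tends to e^(4) and the second factor to 1, so the limit is e^(12).

e^(12)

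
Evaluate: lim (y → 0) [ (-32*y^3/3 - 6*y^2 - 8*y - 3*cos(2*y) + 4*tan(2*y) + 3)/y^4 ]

-2

Substitution gives 0/0; apply L'Hôpital's rule 4 times.
After differentiating numerator and denominator 4 times the quotient is (-48*cos(2*y) + 1536*tan(2*y)^5 + 2560*tan(2*y)^3 + 1024*tan(2*y))/(24); at y = 0 this is -2.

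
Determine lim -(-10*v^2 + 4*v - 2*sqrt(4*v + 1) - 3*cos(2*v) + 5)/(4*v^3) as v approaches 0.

2

Substitution gives 0/0; apply L'Hôpital's rule 3 times.
After differentiating numerator and denominator 3 times the quotient is (-24*sin(2*v) - 48/(4*v + 1)^(5/2))/(-24); at v = 0 this is 2.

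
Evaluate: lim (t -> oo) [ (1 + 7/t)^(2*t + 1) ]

e^(14)

Write it as [(1 + 7/t)^t]^(2) · (1 + 7/t)^(1). The bracketed term tends to e^(7) and the second factor to 1, so the limit is e^(14).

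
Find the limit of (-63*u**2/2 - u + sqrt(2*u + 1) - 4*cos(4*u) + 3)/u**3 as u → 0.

1/2

Substitution gives 0/0 (the numerator vanishes to order 3).
Expand each term to order u^3: the coefficient of u^3 in -4·cos(4u) is 0 and in √(1 + 2u) is 1/2.
Lower-order terms cancel with the polynomial part, so the numerator is (1/2)·u^3 + o(u^3), and the limit is (1/2)/(1) = 1/2.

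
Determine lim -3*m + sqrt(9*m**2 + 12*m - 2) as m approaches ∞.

An ∞ − ∞ form. Rationalising with the conjugate, the difference becomes (12m - 2) / (√(9*m^2 + 12*m - 2) + 3m).
For large m the denominator behaves like 2·3m, so the quotient tends to 12/6 = 2.

2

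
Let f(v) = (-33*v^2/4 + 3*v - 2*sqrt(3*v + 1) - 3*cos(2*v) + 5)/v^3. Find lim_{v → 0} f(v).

-27/8

Substitution gives 0/0; apply L'Hôpital's rule 3 times.
After differentiating numerator and denominator 3 times the quotient is (-24*sin(2*v) - 81/(4*(3*v + 1)^(5/2)))/(6); at v = 0 this is -27/8.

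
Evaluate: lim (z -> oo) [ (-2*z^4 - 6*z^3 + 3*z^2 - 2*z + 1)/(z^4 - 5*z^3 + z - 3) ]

-2

Numerator and denominator both have degree 4.
Dividing every term by z^4, all lower-order terms vanish and the limit is the ratio of leading coefficients, -2/(1) = -2.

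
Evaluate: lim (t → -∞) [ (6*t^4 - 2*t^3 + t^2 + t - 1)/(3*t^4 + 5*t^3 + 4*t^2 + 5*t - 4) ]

Numerator and denominator both have degree 4.
Dividing every term by t^4, all lower-order terms vanish and the limit is the ratio of leading coefficients, 6/(3) = 2.

2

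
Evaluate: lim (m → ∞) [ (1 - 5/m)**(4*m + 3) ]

e^(-20)

Write it as [(1 - 5/m)^m]^(4) · (1 - 5/m)^(3). The bracketed term tends to e^(-5) and the second factor to 1, so the limit is e^(-20).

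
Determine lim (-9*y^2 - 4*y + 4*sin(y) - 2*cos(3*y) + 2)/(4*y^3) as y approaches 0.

Substitution gives 0/0 (the numerator vanishes to order 3).
Expand each term to order y^3: the coefficient of y^3 in -2·cos(3y) is 0 and in 4·sin(y) is -2/3.
Lower-order terms cancel with the polynomial part, so the numerator is (-2/3)·y^3 + o(y^3), and the limit is (-2/3)/(4) = -1/6.

-1/6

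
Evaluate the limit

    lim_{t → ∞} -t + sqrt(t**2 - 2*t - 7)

-1

An ∞ − ∞ form. Rationalising with the conjugate, the difference becomes (-2t - 7) / (√(t^2 - 2*t - 7) + t).
For large t the denominator behaves like 2·t, so the quotient tends to -2/2 = -1.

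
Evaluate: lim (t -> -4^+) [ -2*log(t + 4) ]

As t → -4⁺, t + 4 → 0⁺ and ln(t + 4) → −∞.
Multiplying by -2 gives ∞.

∞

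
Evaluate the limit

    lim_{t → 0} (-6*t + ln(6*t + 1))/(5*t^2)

Direct substitution gives 0/0.
Apply L'Hôpital: lim (-6 + 6/(6*t + 1))/(10*t), still 0/0.
After 2 applications of L'Hôpital's rule the quotient is (-36/(6*t + 1)^2)/(10); substituting t = 0 gives -18/5.

-18/5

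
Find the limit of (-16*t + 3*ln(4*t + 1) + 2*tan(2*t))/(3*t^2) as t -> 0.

Substitution gives 0/0; apply L'Hôpital's rule 2 times.
After differentiating numerator and denominator 2 times the quotient is (16*tan(2*t)/cos(2*t)^2 - 48/(4*t + 1)^2)/(6); at t = 0 this is -8.

-8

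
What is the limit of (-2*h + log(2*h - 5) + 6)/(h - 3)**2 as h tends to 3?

Direct substitution gives 0/0.
Apply L'Hôpital: lim (-2 + 2/(2*h - 5))/(2*h - 6), still 0/0.
After 2 applications of L'Hôpital's rule the quotient is (-4/(2*h - 5)^2)/(2); substituting h = 3 gives -2.

-2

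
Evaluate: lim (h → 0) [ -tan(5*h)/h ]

Substitution gives 0/0.
Since tan(u)/u → 1 as u → 0, tan(5h)/(5h) → 1 and the limit is 5/(-1) = -5.

-5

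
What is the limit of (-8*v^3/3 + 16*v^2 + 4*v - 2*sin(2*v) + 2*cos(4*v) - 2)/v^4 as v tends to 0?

64/3

Substitution gives 0/0; apply L'Hôpital's rule 4 times.
After differentiating numerator and denominator 4 times the quotient is (-32*sin(2*v) + 512*cos(4*v))/(24); at v = 0 this is 64/3.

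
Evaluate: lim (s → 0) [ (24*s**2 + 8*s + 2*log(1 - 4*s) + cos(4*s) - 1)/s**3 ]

Substitution gives 0/0; apply L'Hôpital's rule 3 times.
After differentiating numerator and denominator 3 times the quotient is (64*sin(4*s) + 256/(4*s - 1)^3)/(6); at s = 0 this is -128/3.

-128/3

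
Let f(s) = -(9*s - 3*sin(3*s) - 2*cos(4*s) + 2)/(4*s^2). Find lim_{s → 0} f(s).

-4

Substitution gives 0/0 (the numerator vanishes to order 2).
Expand each term to order s^2: the coefficient of s^2 in -3·sin(3s) is 0 and in -2·cos(4s) is 16.
Lower-order terms cancel with the polynomial part, so the numerator is (16)·s^2 + o(s^2), and the limit is (16)/(-4) = -4.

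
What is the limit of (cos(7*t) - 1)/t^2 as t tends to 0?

-49/2

Direct substitution gives 0/0.
Apply L'Hôpital: lim (-7*sin(7*t))/(2*t), still 0/0.
After 2 applications of L'Hôpital's rule the quotient is (-49*cos(7*t))/(2); substituting t = 0 gives -49/2.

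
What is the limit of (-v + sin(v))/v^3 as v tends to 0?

-1/6

Direct substitution gives 0/0.
Apply L'Hôpital: lim (cos(v) - 1)/(3*v^2), still 0/0.
Apply L'Hôpital: lim (-sin(v))/(6*v), still 0/0.
After 3 applications of L'Hôpital's rule the quotient is (-cos(v))/(6); substituting v = 0 gives -1/6.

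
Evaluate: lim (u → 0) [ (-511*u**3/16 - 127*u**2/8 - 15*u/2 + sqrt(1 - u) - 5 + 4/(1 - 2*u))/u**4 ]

Substitution gives 0/0 (the numerator vanishes to order 4).
Expand each term to order u^4: the coefficient of u^4 in 4·1/(1 - 2u) is 64 and in √(1 - u) is -5/128.
Lower-order terms cancel with the polynomial part, so the numerator is (8187/128)·u^4 + o(u^4), and the limit is (8187/128)/(1) = 8187/128.

8187/128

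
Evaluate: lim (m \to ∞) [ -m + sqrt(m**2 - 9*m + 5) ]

An ∞ − ∞ form. Rationalising with the conjugate, the difference becomes (-9m + 5) / (√(m^2 - 9*m + 5) + m).
For large m the denominator behaves like 2·m, so the quotient tends to -9/2 = -9/2.

-9/2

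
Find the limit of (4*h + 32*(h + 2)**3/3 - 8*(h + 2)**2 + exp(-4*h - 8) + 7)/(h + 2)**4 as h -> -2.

32/3

Direct substitution gives 0/0.
Apply L'Hôpital: lim (-16*h + 32*(h + 2)^2 - 4*e^(-4*h - 8) - 28)/(4*(h + 2)^3), still 0/0.
Apply L'Hôpital: lim (64*h + 16*e^(-4*h - 8) + 112)/(12*(h + 2)^2), still 0/0.
Apply L'Hôpital: lim (64 - 64*e^(-4*h - 8))/(24*h + 48), still 0/0.
After 4 applications of L'Hôpital's rule the quotient is (256*e^(-4*h - 8))/(24); substituting h = -2 gives 32/3.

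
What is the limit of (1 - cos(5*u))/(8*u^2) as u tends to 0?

Substitution gives 0/0.
Use (1 − cos θ)/θ² → 1/2 with θ = 5u: the limit is 5²/(2·8) = 25/16.

25/16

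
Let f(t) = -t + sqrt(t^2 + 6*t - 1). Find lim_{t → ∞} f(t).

This has the form ∞ − ∞. Multiply and divide by the conjugate √(t^2 + 6*t - 1) + t.
That gives (6t - 1) / (√(t^2 + 6*t - 1) + t).
Divide numerator and denominator by t: the limit is 6/(2·1) = 3.

3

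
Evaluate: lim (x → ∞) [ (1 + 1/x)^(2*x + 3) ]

e^(2)

Let L be the limit and take ln: ln L = lim (2x + 3)·ln(1 + 1/x) = lim (2x + 3)·(1/x + O(1/x²)) = 2.
Hence L = e^(2).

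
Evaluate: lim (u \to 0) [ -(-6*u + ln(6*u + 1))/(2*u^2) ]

Direct substitution gives 0/0.
Apply L'Hôpital: lim (-6 + 6/(6*u + 1))/(-4*u), still 0/0.
After 2 applications of L'Hôpital's rule the quotient is (-36/(6*u + 1)^2)/(-4); substituting u = 0 gives 9.

9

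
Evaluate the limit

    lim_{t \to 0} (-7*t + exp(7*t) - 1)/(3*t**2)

49/6

Direct substitution gives 0/0.
Apply L'Hôpital: lim (7*e^(7*t) - 7)/(6*t), still 0/0.
After 2 applications of L'Hôpital's rule the quotient is (49*e^(7*t))/(6); substituting t = 0 gives 49/6.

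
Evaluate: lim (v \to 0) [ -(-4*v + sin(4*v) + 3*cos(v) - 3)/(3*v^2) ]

Substitution gives 0/0 (the numerator vanishes to order 2).
Expand each term to order v^2: the coefficient of v^2 in 3·cos(v) is -3/2 and in sin(4v) is 0.
Lower-order terms cancel with the polynomial part, so the numerator is (-3/2)·v^2 + o(v^2), and the limit is (-3/2)/(-3) = 1/2.

1/2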